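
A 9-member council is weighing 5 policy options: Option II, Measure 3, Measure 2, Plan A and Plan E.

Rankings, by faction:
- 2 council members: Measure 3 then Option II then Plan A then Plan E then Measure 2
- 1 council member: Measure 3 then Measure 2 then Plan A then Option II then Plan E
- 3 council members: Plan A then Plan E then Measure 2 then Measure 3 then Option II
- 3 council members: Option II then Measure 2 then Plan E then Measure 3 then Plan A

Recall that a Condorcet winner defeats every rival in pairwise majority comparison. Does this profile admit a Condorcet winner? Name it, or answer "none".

none

Check each pair by majority over 9 ballots:
Option II vs Measure 3: Option II is ranked higher on 3 ballots, Measure 3 on 6. Measure 3 wins 6–3.
Option II vs Measure 2: Option II, 5–4.
Option II–Plan A: Option II 5–4.
Option II vs Plan E: Option II, 6–3.
Measure 3 vs Measure 2: Measure 2, 6–3.
Measure 3 vs Plan A: Measure 3, 6–3.
Measure 3–Plan E: Plan E 6–3.
Measure 2 vs Plan A: 1+3 = 4 for Measure 2, 5 for Plan A — Plan A by 5–4.
Measure 2 vs Plan E: Plan E wins 5–4.
Plan A vs Plan E: 2+1+3 = 6 for Plan A, 3 for Plan E — Plan A by 6–3.
Every option loses at least once (Option II loses to Measure 3; Measure 3 loses to Measure 2; Measure 2 loses to Option II; Plan A loses to Option II; Plan E loses to Option II). The majority relation contains the cycle Option II > Measure 2 > Measure 3 > Option II, so there is no Condorcet winner.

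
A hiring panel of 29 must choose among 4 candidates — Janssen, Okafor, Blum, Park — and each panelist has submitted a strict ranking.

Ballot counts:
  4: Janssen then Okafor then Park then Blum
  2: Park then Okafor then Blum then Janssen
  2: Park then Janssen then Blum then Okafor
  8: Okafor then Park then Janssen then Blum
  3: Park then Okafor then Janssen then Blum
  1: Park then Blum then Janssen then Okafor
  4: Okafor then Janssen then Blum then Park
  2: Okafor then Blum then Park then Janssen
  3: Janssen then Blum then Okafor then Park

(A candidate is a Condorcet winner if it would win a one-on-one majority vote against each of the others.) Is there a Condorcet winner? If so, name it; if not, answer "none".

Head-to-head results (29 committee members):
Janssen vs Okafor: Okafor, 19–10.
Janssen vs Blum: Janssen, 24–5.
Janssen vs Park: Park, 18–11.
Okafor vs Blum: Okafor wins 23–6.
Okafor vs Park: Okafor, 21–8.
Blum–Park: Park 20–9.
Only Okafor has no losses; Okafor is the Condorcet winner.

Okafor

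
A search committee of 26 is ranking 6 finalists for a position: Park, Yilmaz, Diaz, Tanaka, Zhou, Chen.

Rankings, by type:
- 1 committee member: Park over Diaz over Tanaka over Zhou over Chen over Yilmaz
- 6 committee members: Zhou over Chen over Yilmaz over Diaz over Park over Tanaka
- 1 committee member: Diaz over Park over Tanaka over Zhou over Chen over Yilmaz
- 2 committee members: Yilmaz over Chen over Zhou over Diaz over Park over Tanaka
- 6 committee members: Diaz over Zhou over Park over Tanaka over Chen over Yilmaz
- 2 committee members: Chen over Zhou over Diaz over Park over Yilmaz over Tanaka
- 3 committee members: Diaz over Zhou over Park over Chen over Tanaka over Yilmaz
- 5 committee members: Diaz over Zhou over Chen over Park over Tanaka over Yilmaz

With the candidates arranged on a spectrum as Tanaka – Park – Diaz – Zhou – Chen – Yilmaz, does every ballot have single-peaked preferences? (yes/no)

yes

Axis positions: Tanaka=1, Park=2, Diaz=3, Zhou=4, Chen=5, Yilmaz=6.
Type 1 (peak Park at position 2): ranking walks positions 2-3-1-4-5-6, expanding outward from the peak — single-peaked.
Type 2 (peak Zhou at position 4): ranking walks positions 4-5-6-3-2-1, expanding outward from the peak — single-peaked.
Type 3 (peak Diaz at position 3): ranking walks positions 3-2-1-4-5-6, expanding outward from the peak — single-peaked.
Type 4 (peak Yilmaz at position 6): ranking walks positions 6-5-4-3-2-1, expanding outward from the peak — single-peaked.
Type 5 (peak Diaz at position 3): ranking walks positions 3-4-2-1-5-6, expanding outward from the peak — single-peaked.
Type 6 (peak Chen at position 5): ranking walks positions 5-4-3-2-6-1, expanding outward from the peak — single-peaked.
Type 7 (peak Diaz at position 3): ranking walks positions 3-4-2-5-1-6, expanding outward from the peak — single-peaked.
Type 8 (peak Diaz at position 3): ranking walks positions 3-4-5-2-1-6, expanding outward from the peak — single-peaked.
Every ranking is single-peaked on this axis.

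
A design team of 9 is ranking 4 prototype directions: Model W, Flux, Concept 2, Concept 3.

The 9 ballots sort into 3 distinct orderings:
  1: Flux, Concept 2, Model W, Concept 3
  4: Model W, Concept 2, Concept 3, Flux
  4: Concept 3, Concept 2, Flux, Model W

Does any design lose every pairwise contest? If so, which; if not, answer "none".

none

Pairwise majorities:
Model W vs Flux: Flux, 5–4.
Model W vs Concept 2: Model W preferred on 4 ballots; Concept 2 wins 5–4.
Model W vs Concept 3: Model W is ranked higher on 1+4 = 5 ballots, Concept 3 on 4. Model W wins 5–4.
Flux vs Concept 2: Concept 2 wins 8–1.
Flux vs Concept 3: Flux preferred on 1 ballot; Concept 3 wins 8–1.
Concept 2 vs Concept 3: Concept 2 is ranked higher on 1+4 = 5 ballots, Concept 3 on 4. Concept 2 wins 5–4.
No design is winless: Model W beats Concept 3; Flux beats Model W; Concept 2 beats Model W; Concept 3 beats Flux. There is no Condorcet loser.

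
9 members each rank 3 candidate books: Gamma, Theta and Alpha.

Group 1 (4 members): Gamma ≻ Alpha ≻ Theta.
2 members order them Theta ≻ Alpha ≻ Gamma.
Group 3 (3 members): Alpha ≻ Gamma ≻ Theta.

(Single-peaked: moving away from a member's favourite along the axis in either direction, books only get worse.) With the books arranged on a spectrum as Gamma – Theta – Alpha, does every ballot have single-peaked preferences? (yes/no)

no

Axis positions: Gamma=1, Theta=2, Alpha=3.
Group 1: ranking walks positions 1-3-2; Alpha is ranked above Theta even though Theta lies between Alpha and the peak Gamma on the axis — preferences dip and rise again. Not single-peaked.
Group 2 (peak Theta at position 2): ranking walks positions 2-3-1, expanding outward from the peak — single-peaked.
Group 3: ranking walks positions 3-1-2; Gamma is ranked above Theta even though Theta lies between Gamma and the peak Alpha on the axis — preferences dip and rise again. Not single-peaked.
Group 1 violates single-peakedness, so the profile is not single-peaked on this axis.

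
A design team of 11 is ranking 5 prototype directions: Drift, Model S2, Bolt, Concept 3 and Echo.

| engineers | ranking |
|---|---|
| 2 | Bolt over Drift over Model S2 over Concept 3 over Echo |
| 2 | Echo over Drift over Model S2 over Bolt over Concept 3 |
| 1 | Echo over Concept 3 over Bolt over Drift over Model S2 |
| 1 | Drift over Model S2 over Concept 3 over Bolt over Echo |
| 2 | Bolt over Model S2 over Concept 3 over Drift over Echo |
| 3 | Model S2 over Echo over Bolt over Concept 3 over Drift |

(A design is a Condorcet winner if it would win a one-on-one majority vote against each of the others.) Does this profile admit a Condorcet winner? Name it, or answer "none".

Head-to-head results (11 engineers):
Drift–Model S2: Drift 6–5.
Drift vs Bolt: Drift preferred on 2+1 = 3 ballots; Bolt wins 8–3.
Drift vs Concept 3: 2+2+1 = 5 for Drift, 6 for Concept 3 — Concept 3 by 6–5.
Drift–Echo: Echo 6–5.
Model S2 vs Bolt: 2+1+3 = 6 for Model S2, 5 for Bolt — Model S2 by 6–5.
Model S2–Concept 3: Model S2 10–1.
Model S2 vs Echo: 2+1+2+3 = 8 for Model S2, 3 for Echo — Model S2 by 8–3.
Bolt vs Concept 3: 9 to 2, Bolt.
Bolt vs Echo: 2+1+2 = 5 for Bolt, 6 for Echo — Echo by 6–5.
Concept 3 vs Echo: 2+1+2 = 5 for Concept 3, 6 for Echo — Echo by 6–5.
No design is unbeaten: Drift loses to Bolt; Model S2 loses to Drift; Bolt loses to Model S2; Concept 3 loses to Model S2; Echo loses to Model S2. In particular Drift beats Model S2 beats Bolt beats Drift is a majority cycle — no Condorcet winner exists.

none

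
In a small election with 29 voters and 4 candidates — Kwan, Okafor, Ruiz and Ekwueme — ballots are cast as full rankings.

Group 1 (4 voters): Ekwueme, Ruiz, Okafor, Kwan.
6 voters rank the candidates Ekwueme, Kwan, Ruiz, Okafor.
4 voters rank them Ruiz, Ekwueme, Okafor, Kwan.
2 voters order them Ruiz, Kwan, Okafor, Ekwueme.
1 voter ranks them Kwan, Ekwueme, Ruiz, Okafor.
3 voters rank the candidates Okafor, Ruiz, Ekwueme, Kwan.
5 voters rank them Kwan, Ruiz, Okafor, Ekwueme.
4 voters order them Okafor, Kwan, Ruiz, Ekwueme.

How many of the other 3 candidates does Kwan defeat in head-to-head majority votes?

1

Kwan against each rival (29 voters):
Kwan–Okafor: Okafor 15–14.
Kwan vs Ruiz: Kwan wins 16–13.
Kwan vs Ekwueme: Kwan preferred on 2+1+5+4 = 12 ballots; Ekwueme wins 17–12.
Kwan beats Ruiz; loses to Okafor, Ekwueme — 1 pairwise win.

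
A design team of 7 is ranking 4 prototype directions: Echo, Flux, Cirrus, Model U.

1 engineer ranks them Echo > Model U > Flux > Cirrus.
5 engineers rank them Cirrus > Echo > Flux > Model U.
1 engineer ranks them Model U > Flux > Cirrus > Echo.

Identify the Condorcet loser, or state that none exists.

Pairwise majorities:
Echo vs Flux: 1+5 = 6 for Echo, 1 for Flux — Echo by 6–1.
Echo vs Cirrus: Echo preferred on 1 ballot; Cirrus wins 6–1.
Echo vs Model U: Echo, 6–1.
Flux vs Cirrus: 2 to 5, Cirrus.
Flux–Model U: Flux 5–2.
Cirrus vs Model U: Cirrus, 5–2.
Model U is beaten in every head-to-head and is the Condorcet loser.

Model U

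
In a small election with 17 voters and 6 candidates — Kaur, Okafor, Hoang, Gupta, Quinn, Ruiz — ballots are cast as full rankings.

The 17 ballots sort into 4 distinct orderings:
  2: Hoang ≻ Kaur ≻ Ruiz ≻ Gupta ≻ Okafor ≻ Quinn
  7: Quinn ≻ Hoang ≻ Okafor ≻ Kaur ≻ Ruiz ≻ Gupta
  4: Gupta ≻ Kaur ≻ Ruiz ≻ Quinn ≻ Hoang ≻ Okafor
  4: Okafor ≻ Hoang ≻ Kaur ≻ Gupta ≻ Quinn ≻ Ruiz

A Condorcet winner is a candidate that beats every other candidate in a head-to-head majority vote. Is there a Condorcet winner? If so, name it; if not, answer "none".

Pairwise majorities:
Kaur vs Okafor: Kaur is ranked higher on 2+4 = 6 ballots, Okafor on 11. Okafor wins 11–6.
Kaur vs Hoang: Hoang wins 13–4.
Kaur vs Gupta: Kaur wins 13–4.
Kaur–Quinn: Kaur 10–7.
Kaur vs Ruiz: 17 to 0, Kaur.
Okafor–Hoang: Hoang 13–4.
Okafor vs Gupta: 7+4 = 11 for Okafor, 6 for Gupta — Okafor by 11–6.
Okafor vs Quinn: 6 to 11, Quinn.
Okafor vs Ruiz: Okafor wins 11–6.
Hoang vs Gupta: 13 to 4, Hoang.
Hoang–Quinn: Quinn 11–6.
Hoang vs Ruiz: Hoang, 13–4.
Gupta vs Quinn: 10 to 7, Gupta.
Gupta vs Ruiz: Ruiz, 9–8.
Quinn vs Ruiz: Quinn is ranked higher on 7+4 = 11 ballots, Ruiz on 6. Quinn wins 11–6.
Each candidate drops at least one matchup (Kaur loses to Okafor; Okafor loses to Hoang; Hoang loses to Quinn; Gupta loses to Kaur; Quinn loses to Kaur; Ruiz loses to Kaur); the cycle Kaur > Quinn > Okafor > Kaur rules out a Condorcet winner.

none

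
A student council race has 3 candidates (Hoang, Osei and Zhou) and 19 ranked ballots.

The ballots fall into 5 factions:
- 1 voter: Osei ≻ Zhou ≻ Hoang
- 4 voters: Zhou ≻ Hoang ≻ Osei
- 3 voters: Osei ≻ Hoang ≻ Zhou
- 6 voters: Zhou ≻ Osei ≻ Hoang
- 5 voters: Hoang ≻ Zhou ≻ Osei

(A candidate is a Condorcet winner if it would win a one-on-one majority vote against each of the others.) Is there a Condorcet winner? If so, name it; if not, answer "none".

Zhou

Pairwise majorities:
Hoang–Osei: Osei 10–9.
Hoang vs Zhou: Hoang is ranked higher on 3+5 = 8 ballots, Zhou on 11. Zhou wins 11–8.
Osei vs Zhou: Osei preferred on 1+3 = 4 ballots; Zhou wins 15–4.
Zhou beats each of Hoang, Osei — Zhou is the Condorcet winner.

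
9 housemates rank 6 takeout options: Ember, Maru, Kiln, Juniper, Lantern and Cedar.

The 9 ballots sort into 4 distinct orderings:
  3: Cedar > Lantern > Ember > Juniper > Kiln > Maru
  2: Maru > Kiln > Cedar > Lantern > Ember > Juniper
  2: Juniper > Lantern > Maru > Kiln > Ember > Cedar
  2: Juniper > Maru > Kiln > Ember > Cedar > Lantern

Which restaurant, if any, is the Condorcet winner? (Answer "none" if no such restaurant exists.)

none

Head-to-head results (9 friends):
Ember vs Maru: Ember preferred on 3 ballots; Maru wins 6–3.
Ember vs Kiln: Kiln, 6–3.
Ember vs Juniper: Ember, 5–4.
Ember vs Lantern: 2 for Ember, 7 for Lantern — Lantern by 7–2.
Ember vs Cedar: Cedar wins 5–4.
Maru vs Kiln: Maru preferred on 2+2+2 = 6 ballots; Maru wins 6–3.
Maru vs Juniper: Juniper, 7–2.
Maru vs Lantern: 4 to 5, Lantern.
Maru–Cedar: Maru 6–3.
Kiln vs Juniper: 2 for Kiln, 7 for Juniper — Juniper by 7–2.
Kiln vs Lantern: 2+2 = 4 for Kiln, 5 for Lantern — Lantern by 5–4.
Kiln vs Cedar: 6 to 3, Kiln.
Juniper vs Lantern: Lantern wins 5–4.
Juniper–Cedar: Cedar 5–4.
Lantern vs Cedar: Cedar wins 7–2.
Every restaurant loses at least once (Ember loses to Maru; Maru loses to Juniper; Kiln loses to Maru; Juniper loses to Ember; Lantern loses to Cedar; Cedar loses to Maru). The majority relation contains the cycle Ember beats Juniper beats Maru beats Ember, so there is no Condorcet winner.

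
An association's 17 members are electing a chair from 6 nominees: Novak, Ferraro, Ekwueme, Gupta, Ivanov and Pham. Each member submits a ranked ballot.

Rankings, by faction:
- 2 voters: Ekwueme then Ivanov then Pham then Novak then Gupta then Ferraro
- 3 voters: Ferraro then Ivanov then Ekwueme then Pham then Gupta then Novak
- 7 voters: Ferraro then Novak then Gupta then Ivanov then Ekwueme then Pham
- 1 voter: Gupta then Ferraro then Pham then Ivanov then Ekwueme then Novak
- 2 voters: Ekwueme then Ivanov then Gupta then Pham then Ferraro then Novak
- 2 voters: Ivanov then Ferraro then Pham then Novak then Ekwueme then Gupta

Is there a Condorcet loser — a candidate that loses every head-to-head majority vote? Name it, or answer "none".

Head-to-head results (17 voters):
Novak–Ferraro: Ferraro 15–2.
Novak vs Ekwueme: 7+2 = 9 for Novak, 8 for Ekwueme — Novak by 9–8.
Novak–Gupta: Novak 11–6.
Novak vs Ivanov: Ivanov, 10–7.
Novak vs Pham: Pham, 10–7.
Ferraro vs Ekwueme: Ferraro wins 13–4.
Ferraro–Gupta: Ferraro 12–5.
Ferraro vs Ivanov: Ferraro wins 11–6.
Ferraro–Pham: Ferraro 13–4.
Ekwueme vs Gupta: Ekwueme preferred on 2+3+2+2 = 9 ballots; Ekwueme wins 9–8.
Ekwueme vs Ivanov: 4 to 13, Ivanov.
Ekwueme vs Pham: 2+3+7+2 = 14 for Ekwueme, 3 for Pham — Ekwueme by 14–3.
Gupta vs Ivanov: Gupta is ranked higher on 7+1 = 8 ballots, Ivanov on 9. Ivanov wins 9–8.
Gupta vs Pham: Gupta preferred on 7+1+2 = 10 ballots; Gupta wins 10–7.
Ivanov vs Pham: Ivanov wins 16–1.
No candidate is winless: Novak beats Ekwueme; Ferraro beats Novak; Ekwueme beats Gupta; Gupta beats Pham; Ivanov beats Novak; Pham beats Novak. There is no Condorcet loser.

none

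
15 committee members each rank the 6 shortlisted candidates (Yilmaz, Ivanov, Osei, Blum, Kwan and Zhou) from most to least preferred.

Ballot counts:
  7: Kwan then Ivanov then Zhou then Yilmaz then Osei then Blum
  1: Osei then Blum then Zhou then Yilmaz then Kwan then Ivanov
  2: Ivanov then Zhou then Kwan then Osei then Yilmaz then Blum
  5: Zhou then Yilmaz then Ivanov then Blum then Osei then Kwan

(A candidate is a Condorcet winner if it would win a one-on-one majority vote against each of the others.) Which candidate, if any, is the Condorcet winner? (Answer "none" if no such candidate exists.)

Head-to-head results (15 committee members):
Yilmaz–Ivanov: Ivanov 9–6.
Yilmaz vs Osei: Yilmaz, 12–3.
Yilmaz vs Blum: Yilmaz, 14–1.
Yilmaz vs Kwan: Kwan wins 9–6.
Yilmaz–Zhou: Zhou 15–0.
Ivanov vs Osei: Ivanov wins 14–1.
Ivanov–Blum: Ivanov 14–1.
Ivanov vs Kwan: Kwan, 8–7.
Ivanov vs Zhou: Ivanov, 9–6.
Osei–Blum: Osei 10–5.
Osei vs Kwan: Kwan, 9–6.
Osei vs Zhou: Zhou, 14–1.
Blum–Kwan: Kwan 9–6.
Blum vs Zhou: Zhou wins 14–1.
Kwan vs Zhou: Zhou, 8–7.
Each candidate drops at least one matchup (Yilmaz loses to Ivanov; Ivanov loses to Kwan; Osei loses to Yilmaz; Blum loses to Yilmaz; Kwan loses to Zhou; Zhou loses to Ivanov); the cycle Ivanov beats Zhou beats Kwan beats Ivanov rules out a Condorcet winner.

none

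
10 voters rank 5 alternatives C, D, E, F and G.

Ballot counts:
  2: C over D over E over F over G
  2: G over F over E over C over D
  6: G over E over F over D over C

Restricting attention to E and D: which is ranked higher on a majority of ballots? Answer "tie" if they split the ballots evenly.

Ballots ranking E above D: 2 + 6 = 8.
Ballots ranking D above E: 10 − 8 = 2.
E wins the head-to-head 8–2.

E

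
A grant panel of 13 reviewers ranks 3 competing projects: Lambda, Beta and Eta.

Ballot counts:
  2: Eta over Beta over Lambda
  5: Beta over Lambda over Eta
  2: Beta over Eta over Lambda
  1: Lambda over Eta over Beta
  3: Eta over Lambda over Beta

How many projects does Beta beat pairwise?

Beta against each rival (13 reviewers):
Beta vs Lambda: Beta preferred on 2+5+2 = 9 ballots; Beta wins 9–4.
Beta–Eta: Beta 7–6.
Beta beats Lambda, Eta — 2 pairwise wins.

2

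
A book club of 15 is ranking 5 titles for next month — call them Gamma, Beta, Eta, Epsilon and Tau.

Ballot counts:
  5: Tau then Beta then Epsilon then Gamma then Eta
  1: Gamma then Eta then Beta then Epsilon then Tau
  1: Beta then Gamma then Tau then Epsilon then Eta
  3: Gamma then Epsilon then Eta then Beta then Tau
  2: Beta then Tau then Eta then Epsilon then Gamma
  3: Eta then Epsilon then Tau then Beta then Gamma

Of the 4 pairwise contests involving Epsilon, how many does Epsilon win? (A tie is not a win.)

2

Epsilon against each rival (15 members):
Epsilon vs Gamma: Epsilon wins 10–5.
Epsilon vs Beta: Beta wins 9–6.
Epsilon vs Eta: Epsilon wins 9–6.
Epsilon vs Tau: Epsilon preferred on 1+3+3 = 7 ballots; Tau wins 8–7.
Epsilon beats Gamma, Eta; loses to Beta, Tau — 2 pairwise wins.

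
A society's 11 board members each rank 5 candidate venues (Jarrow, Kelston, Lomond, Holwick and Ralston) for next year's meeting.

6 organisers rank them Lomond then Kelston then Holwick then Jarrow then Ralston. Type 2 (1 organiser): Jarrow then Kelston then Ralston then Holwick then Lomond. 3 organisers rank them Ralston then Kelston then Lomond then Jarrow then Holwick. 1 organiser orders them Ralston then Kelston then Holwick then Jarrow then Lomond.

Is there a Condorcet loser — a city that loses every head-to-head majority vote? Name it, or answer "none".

Ralston

Pairwise majorities:
Jarrow vs Kelston: Jarrow is ranked higher on 1 ballot, Kelston on 10. Kelston wins 10–1.
Jarrow–Lomond: Lomond 9–2.
Jarrow vs Holwick: 4 to 7, Holwick.
Jarrow vs Ralston: Jarrow wins 7–4.
Kelston vs Lomond: Lomond wins 6–5.
Kelston vs Holwick: Kelston, 11–0.
Kelston vs Ralston: Kelston preferred on 6+1 = 7 ballots; Kelston wins 7–4.
Lomond vs Holwick: Lomond wins 9–2.
Lomond–Ralston: Lomond 6–5.
Holwick–Ralston: Holwick 6–5.
Ralston loses to every other city — it is the Condorcet loser.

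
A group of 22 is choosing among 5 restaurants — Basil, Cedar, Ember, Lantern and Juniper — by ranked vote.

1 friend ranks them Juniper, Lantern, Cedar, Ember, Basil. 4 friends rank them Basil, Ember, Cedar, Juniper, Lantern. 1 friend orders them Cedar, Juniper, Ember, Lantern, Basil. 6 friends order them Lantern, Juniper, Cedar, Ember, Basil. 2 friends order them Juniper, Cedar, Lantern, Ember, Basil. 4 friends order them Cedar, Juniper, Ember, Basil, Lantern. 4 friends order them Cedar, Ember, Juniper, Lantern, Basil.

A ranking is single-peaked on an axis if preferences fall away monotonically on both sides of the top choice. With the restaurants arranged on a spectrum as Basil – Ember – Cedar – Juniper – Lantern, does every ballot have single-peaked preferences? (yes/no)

yes

Axis positions: Basil=1, Ember=2, Cedar=3, Juniper=4, Lantern=5.
Cluster 1 (peak Juniper at position 4): ranking walks positions 4-5-3-2-1, expanding outward from the peak — single-peaked.
Cluster 2 (peak Basil at position 1): ranking walks positions 1-2-3-4-5, expanding outward from the peak — single-peaked.
Cluster 3 (peak Cedar at position 3): ranking walks positions 3-4-2-5-1, expanding outward from the peak — single-peaked.
Cluster 4 (peak Lantern at position 5): ranking walks positions 5-4-3-2-1, expanding outward from the peak — single-peaked.
Cluster 5 (peak Juniper at position 4): ranking walks positions 4-3-5-2-1, expanding outward from the peak — single-peaked.
Cluster 6 (peak Cedar at position 3): ranking walks positions 3-4-2-1-5, expanding outward from the peak — single-peaked.
Cluster 7 (peak Cedar at position 3): ranking walks positions 3-2-4-5-1, expanding outward from the peak — single-peaked.
Every ranking is single-peaked on this axis.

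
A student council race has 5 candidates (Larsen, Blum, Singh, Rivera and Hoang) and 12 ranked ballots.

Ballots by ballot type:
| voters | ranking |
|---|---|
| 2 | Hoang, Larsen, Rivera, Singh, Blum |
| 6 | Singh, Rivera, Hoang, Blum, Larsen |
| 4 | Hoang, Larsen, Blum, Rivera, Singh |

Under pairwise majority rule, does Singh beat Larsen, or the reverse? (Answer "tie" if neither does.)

tie

Ballots ranking Singh above Larsen: 6.
Ballots ranking Larsen above Singh: 12 − 6 = 6.
6–6: the pair ties.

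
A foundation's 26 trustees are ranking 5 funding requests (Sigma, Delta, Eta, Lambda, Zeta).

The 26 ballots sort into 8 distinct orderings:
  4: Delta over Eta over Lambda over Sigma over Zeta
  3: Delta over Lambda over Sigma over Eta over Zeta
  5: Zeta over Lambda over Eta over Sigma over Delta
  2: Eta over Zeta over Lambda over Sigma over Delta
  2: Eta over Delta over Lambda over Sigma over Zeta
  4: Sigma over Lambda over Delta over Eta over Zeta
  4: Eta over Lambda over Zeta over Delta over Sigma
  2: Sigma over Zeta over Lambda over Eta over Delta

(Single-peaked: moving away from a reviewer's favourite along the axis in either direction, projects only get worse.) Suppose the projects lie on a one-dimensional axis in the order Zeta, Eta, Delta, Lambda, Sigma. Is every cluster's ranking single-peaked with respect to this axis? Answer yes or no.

Axis positions: Zeta=1, Eta=2, Delta=3, Lambda=4, Sigma=5.
Cluster 1 (peak Delta at position 3): ranking walks positions 3-2-4-5-1, expanding outward from the peak — single-peaked.
Cluster 2 (peak Delta at position 3): ranking walks positions 3-4-5-2-1, expanding outward from the peak — single-peaked.
Cluster 3: ranking walks positions 1-4-2-5-3; Lambda is ranked above Eta even though Eta lies between Lambda and the peak Zeta on the axis — preferences dip and rise again. Not single-peaked.
Cluster 4: ranking walks positions 2-1-4-5-3; Lambda is ranked above Delta even though Delta lies between Lambda and the peak Eta on the axis — preferences dip and rise again. Not single-peaked.
Cluster 5 (peak Eta at position 2): ranking walks positions 2-3-4-5-1, expanding outward from the peak — single-peaked.
Cluster 6 (peak Sigma at position 5): ranking walks positions 5-4-3-2-1, expanding outward from the peak — single-peaked.
Cluster 7: ranking walks positions 2-4-1-3-5; Lambda is ranked above Delta even though Delta lies between Lambda and the peak Eta on the axis — preferences dip and rise again. Not single-peaked.
Cluster 8: ranking walks positions 5-1-4-2-3; Zeta is ranked above Lambda even though Lambda lies between Zeta and the peak Sigma on the axis — preferences dip and rise again. Not single-peaked.
Cluster 3 violates single-peakedness, so the profile is not single-peaked on this axis.

no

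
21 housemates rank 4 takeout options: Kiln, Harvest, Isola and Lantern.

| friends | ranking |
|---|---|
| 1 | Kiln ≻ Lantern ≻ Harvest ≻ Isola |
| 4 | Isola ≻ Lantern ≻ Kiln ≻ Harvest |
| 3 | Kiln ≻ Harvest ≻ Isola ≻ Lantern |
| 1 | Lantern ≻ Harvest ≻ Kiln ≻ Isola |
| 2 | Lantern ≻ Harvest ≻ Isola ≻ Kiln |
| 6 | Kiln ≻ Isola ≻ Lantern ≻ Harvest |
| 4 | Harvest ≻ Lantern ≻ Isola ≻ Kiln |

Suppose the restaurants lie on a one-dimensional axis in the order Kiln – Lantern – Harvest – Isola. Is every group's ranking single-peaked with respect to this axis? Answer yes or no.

Axis positions: Kiln=1, Lantern=2, Harvest=3, Isola=4.
Group 1 (peak Kiln at position 1): ranking walks positions 1-2-3-4, expanding outward from the peak — single-peaked.
Group 2: ranking walks positions 4-2-1-3; Lantern is ranked above Harvest even though Harvest lies between Lantern and the peak Isola on the axis — preferences dip and rise again. Not single-peaked.
Group 3: ranking walks positions 1-3-4-2; Harvest is ranked above Lantern even though Lantern lies between Harvest and the peak Kiln on the axis — preferences dip and rise again. Not single-peaked.
Group 4 (peak Lantern at position 2): ranking walks positions 2-3-1-4, expanding outward from the peak — single-peaked.
Group 5 (peak Lantern at position 2): ranking walks positions 2-3-4-1, expanding outward from the peak — single-peaked.
Group 6: ranking walks positions 1-4-2-3; Isola is ranked above Lantern even though Lantern lies between Isola and the peak Kiln on the axis — preferences dip and rise again. Not single-peaked.
Group 7 (peak Harvest at position 3): ranking walks positions 3-2-4-1, expanding outward from the peak — single-peaked.
Group 2 violates single-peakedness, so the profile is not single-peaked on this axis.

no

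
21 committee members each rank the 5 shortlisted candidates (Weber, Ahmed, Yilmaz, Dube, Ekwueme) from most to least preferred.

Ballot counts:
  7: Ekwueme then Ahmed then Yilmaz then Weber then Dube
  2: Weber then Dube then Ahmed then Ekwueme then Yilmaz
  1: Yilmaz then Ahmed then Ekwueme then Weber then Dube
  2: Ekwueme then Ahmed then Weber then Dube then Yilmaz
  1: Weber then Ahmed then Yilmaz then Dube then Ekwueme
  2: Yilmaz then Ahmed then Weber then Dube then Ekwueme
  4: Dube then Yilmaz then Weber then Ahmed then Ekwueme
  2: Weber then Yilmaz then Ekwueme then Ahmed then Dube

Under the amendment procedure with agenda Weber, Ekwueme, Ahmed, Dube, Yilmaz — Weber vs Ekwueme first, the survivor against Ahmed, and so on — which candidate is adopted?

Round 1: Weber vs Ekwueme — 11–10, Weber advances.
Round 2: Weber vs Ahmed — 9–12, Ahmed advances.
Round 3: Ahmed vs Dube — 15–6, Ahmed advances.
Round 4: Ahmed vs Yilmaz — 12–9, Ahmed advances.
The agenda winner is Ahmed.

Ahmed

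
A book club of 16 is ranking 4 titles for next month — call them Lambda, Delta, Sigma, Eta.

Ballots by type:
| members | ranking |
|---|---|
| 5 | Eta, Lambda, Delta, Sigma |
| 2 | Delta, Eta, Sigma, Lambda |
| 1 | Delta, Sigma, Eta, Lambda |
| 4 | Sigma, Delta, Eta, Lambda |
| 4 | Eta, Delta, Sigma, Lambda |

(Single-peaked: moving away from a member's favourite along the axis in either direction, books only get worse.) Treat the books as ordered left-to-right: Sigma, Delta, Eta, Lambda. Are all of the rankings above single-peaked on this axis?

yes

Axis positions: Sigma=1, Delta=2, Eta=3, Lambda=4.
Type 1 (peak Eta at position 3): ranking walks positions 3-4-2-1, expanding outward from the peak — single-peaked.
Type 2 (peak Delta at position 2): ranking walks positions 2-3-1-4, expanding outward from the peak — single-peaked.
Type 3 (peak Delta at position 2): ranking walks positions 2-1-3-4, expanding outward from the peak — single-peaked.
Type 4 (peak Sigma at position 1): ranking walks positions 1-2-3-4, expanding outward from the peak — single-peaked.
Type 5 (peak Eta at position 3): ranking walks positions 3-2-1-4, expanding outward from the peak — single-peaked.
Every ranking is single-peaked on this axis.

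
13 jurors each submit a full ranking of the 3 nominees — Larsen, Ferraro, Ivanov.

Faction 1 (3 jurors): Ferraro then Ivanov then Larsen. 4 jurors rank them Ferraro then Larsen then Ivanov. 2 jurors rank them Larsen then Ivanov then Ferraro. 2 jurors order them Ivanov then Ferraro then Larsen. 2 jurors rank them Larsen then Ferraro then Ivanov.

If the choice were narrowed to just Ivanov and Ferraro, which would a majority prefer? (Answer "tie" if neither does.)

Ferraro

Ballots ranking Ivanov above Ferraro: 2 + 2 = 4.
Ballots ranking Ferraro above Ivanov: 13 − 4 = 9.
Ferraro wins the head-to-head 9–4.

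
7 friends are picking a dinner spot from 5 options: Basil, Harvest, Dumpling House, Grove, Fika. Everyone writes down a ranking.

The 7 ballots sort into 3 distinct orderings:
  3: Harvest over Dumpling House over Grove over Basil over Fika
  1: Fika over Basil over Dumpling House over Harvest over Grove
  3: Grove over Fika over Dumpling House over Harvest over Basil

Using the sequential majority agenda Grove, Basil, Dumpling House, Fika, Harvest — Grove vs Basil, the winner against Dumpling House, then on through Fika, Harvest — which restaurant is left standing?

Round 1: Grove vs Basil — 6–1, Grove advances.
Round 2: Grove vs Dumpling House — 3–4, Dumpling House advances.
Round 3: Dumpling House vs Fika — 3–4, Fika advances.
Round 4: Fika vs Harvest — 4–3, Fika advances.
The agenda winner is Fika.

Fika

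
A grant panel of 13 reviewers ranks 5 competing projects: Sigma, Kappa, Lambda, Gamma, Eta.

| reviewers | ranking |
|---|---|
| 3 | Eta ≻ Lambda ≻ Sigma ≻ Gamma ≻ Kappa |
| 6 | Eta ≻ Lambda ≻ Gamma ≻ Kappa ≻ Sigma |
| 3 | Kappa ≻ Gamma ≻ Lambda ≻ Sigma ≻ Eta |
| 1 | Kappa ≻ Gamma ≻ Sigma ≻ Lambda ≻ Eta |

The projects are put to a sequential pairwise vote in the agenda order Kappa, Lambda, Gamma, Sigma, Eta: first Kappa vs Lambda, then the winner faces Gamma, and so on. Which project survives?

Eta

Round 1: Kappa vs Lambda — 4–9, Lambda advances.
Round 2: Lambda vs Gamma — 9–4, Lambda advances.
Round 3: Lambda vs Sigma — 12–1, Lambda advances.
Round 4: Lambda vs Eta — 4–9, Eta advances.
The agenda winner is Eta.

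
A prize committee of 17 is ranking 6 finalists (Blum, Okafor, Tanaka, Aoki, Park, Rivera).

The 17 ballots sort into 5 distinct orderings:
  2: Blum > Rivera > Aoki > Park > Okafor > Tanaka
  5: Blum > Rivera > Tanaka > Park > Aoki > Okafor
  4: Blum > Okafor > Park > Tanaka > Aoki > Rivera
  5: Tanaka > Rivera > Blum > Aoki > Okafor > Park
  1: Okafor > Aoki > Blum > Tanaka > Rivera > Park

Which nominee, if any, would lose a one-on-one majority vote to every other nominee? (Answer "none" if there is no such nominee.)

none

Pairwise majorities:
Blum–Okafor: Blum 16–1.
Blum vs Tanaka: Blum is ranked higher on 2+5+4+1 = 12 ballots, Tanaka on 5. Blum wins 12–5.
Blum vs Aoki: Blum wins 16–1.
Blum vs Park: Blum wins 17–0.
Blum vs Rivera: Blum wins 12–5.
Okafor–Tanaka: Tanaka 10–7.
Okafor vs Aoki: Aoki wins 12–5.
Okafor vs Park: 4+5+1 = 10 for Okafor, 7 for Park — Okafor by 10–7.
Okafor vs Rivera: Rivera, 12–5.
Tanaka vs Aoki: 14 to 3, Tanaka.
Tanaka vs Park: Tanaka is ranked higher on 5+5+1 = 11 ballots, Park on 6. Tanaka wins 11–6.
Tanaka vs Rivera: Tanaka wins 10–7.
Aoki vs Park: 2+5+1 = 8 for Aoki, 9 for Park — Park by 9–8.
Aoki vs Rivera: 4+1 = 5 for Aoki, 12 for Rivera — Rivera by 12–5.
Park vs Rivera: Rivera, 13–4.
Each nominee has at least one pairwise win (Blum beats Okafor; Okafor beats Park; Tanaka beats Okafor; Aoki beats Okafor; Park beats Aoki; Rivera beats Okafor) — no Condorcet loser.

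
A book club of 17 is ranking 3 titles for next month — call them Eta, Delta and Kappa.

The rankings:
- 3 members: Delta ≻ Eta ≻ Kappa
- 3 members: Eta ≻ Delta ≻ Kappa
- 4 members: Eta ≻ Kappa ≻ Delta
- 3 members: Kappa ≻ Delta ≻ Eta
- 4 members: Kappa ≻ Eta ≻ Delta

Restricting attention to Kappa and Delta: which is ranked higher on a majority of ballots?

Ballots ranking Kappa above Delta: 4 + 3 + 4 = 11.
Ballots ranking Delta above Kappa: 17 − 11 = 6.
Kappa wins the head-to-head 11–6.

Kappa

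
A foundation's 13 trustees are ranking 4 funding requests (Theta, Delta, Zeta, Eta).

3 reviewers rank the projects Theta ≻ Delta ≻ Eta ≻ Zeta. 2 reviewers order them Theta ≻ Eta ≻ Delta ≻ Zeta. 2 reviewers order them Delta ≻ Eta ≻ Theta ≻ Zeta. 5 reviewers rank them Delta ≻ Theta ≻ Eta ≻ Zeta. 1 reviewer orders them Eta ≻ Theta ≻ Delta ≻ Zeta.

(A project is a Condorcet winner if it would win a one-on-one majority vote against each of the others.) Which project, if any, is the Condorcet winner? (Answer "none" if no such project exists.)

Delta

Pairwise majorities:
Theta vs Delta: Delta wins 7–6.
Theta vs Zeta: Theta, 13–0.
Theta vs Eta: Theta, 10–3.
Delta–Zeta: Delta 13–0.
Delta–Eta: Delta 10–3.
Zeta–Eta: Eta 13–0.
Delta beats each of Theta, Zeta, Eta — Delta is the Condorcet winner.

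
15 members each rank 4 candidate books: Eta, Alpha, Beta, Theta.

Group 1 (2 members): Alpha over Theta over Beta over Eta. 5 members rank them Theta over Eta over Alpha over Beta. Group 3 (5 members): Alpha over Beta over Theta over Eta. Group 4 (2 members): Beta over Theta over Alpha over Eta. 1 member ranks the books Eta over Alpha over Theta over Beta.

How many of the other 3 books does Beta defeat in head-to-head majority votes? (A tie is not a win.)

Beta against each rival (15 members):
Beta–Eta: Beta 9–6.
Beta vs Alpha: Alpha wins 13–2.
Beta vs Theta: Theta wins 8–7.
Beta beats Eta; loses to Alpha, Theta — 1 pairwise win.

1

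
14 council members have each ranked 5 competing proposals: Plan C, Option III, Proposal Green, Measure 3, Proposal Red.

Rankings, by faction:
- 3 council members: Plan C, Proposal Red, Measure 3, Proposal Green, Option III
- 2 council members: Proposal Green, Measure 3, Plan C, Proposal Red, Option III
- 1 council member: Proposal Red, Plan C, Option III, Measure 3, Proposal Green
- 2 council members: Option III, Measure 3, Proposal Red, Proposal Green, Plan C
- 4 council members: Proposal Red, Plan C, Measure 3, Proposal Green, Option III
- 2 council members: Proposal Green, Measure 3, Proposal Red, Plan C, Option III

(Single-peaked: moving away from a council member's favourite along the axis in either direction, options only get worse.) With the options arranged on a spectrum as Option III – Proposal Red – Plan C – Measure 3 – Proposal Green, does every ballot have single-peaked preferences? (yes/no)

no

Axis positions: Option III=1, Proposal Red=2, Plan C=3, Measure 3=4, Proposal Green=5.
Faction 1 (peak Plan C at position 3): ranking walks positions 3-2-4-5-1, expanding outward from the peak — single-peaked.
Faction 2 (peak Proposal Green at position 5): ranking walks positions 5-4-3-2-1, expanding outward from the peak — single-peaked.
Faction 3 (peak Proposal Red at position 2): ranking walks positions 2-3-1-4-5, expanding outward from the peak — single-peaked.
Faction 4: ranking walks positions 1-4-2-5-3; Measure 3 is ranked above Proposal Red even though Proposal Red lies between Measure 3 and the peak Option III on the axis — preferences dip and rise again. Not single-peaked.
Faction 5 (peak Proposal Red at position 2): ranking walks positions 2-3-4-5-1, expanding outward from the peak — single-peaked.
Faction 6: ranking walks positions 5-4-2-3-1; Proposal Red is ranked above Plan C even though Plan C lies between Proposal Red and the peak Proposal Green on the axis — preferences dip and rise again. Not single-peaked.
Faction 4 violates single-peakedness, so the profile is not single-peaked on this axis.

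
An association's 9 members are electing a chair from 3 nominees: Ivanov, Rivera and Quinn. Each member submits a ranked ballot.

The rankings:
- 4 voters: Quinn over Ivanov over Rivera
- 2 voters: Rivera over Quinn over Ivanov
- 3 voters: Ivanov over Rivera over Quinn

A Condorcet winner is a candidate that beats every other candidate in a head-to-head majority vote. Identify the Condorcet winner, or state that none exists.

none

Check each pair by majority over 9 ballots:
Ivanov vs Rivera: 4+3 = 7 for Ivanov, 2 for Rivera — Ivanov by 7–2.
Ivanov vs Quinn: Ivanov preferred on 3 ballots; Quinn wins 6–3.
Rivera–Quinn: Rivera 5–4.
Each candidate drops at least one matchup (Ivanov loses to Quinn; Rivera loses to Ivanov; Quinn loses to Rivera); the cycle Ivanov beats Rivera beats Quinn beats Ivanov rules out a Condorcet winner.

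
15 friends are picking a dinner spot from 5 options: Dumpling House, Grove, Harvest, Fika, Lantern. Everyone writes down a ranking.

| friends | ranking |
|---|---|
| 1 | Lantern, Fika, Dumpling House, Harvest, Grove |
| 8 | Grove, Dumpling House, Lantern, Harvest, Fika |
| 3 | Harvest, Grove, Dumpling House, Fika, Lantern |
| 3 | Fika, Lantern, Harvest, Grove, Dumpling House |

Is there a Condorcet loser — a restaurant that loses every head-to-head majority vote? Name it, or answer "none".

Head-to-head results (15 friends):
Dumpling House vs Grove: 1 for Dumpling House, 14 for Grove — Grove by 14–1.
Dumpling House vs Harvest: Dumpling House preferred on 1+8 = 9 ballots; Dumpling House wins 9–6.
Dumpling House vs Fika: Dumpling House preferred on 8+3 = 11 ballots; Dumpling House wins 11–4.
Dumpling House–Lantern: Dumpling House 11–4.
Grove vs Harvest: 8 to 7, Grove.
Grove vs Fika: Grove, 11–4.
Grove vs Lantern: Grove is ranked higher on 8+3 = 11 ballots, Lantern on 4. Grove wins 11–4.
Harvest vs Fika: Harvest, 11–4.
Harvest vs Lantern: Lantern wins 12–3.
Fika vs Lantern: 3+3 = 6 for Fika, 9 for Lantern — Lantern by 9–6.
Fika is beaten in every head-to-head and is the Condorcet loser.

Fika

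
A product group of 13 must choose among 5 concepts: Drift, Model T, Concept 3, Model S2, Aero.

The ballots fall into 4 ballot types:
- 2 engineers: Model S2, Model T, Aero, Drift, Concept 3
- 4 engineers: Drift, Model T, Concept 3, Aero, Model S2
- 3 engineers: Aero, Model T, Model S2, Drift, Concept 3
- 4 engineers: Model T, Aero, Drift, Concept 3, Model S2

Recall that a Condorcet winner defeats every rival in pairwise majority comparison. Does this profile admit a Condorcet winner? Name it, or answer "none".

Model T

Pairwise majorities:
Drift vs Model T: 4 to 9, Model T.
Drift vs Concept 3: Drift preferred on 2+4+3+4 = 13 ballots; Drift wins 13–0.
Drift vs Model S2: Drift is ranked higher on 4+4 = 8 ballots, Model S2 on 5. Drift wins 8–5.
Drift vs Aero: 4 for Drift, 9 for Aero — Aero by 9–4.
Model T vs Concept 3: Model T preferred on 2+4+3+4 = 13 ballots; Model T wins 13–0.
Model T vs Model S2: 11 to 2, Model T.
Model T vs Aero: Model T preferred on 2+4+4 = 10 ballots; Model T wins 10–3.
Concept 3 vs Model S2: Concept 3 is ranked higher on 4+4 = 8 ballots, Model S2 on 5. Concept 3 wins 8–5.
Concept 3 vs Aero: Concept 3 preferred on 4 ballots; Aero wins 9–4.
Model S2 vs Aero: 2 to 11, Aero.
Model T defeats every rival head-to-head and is the Condorcet winner.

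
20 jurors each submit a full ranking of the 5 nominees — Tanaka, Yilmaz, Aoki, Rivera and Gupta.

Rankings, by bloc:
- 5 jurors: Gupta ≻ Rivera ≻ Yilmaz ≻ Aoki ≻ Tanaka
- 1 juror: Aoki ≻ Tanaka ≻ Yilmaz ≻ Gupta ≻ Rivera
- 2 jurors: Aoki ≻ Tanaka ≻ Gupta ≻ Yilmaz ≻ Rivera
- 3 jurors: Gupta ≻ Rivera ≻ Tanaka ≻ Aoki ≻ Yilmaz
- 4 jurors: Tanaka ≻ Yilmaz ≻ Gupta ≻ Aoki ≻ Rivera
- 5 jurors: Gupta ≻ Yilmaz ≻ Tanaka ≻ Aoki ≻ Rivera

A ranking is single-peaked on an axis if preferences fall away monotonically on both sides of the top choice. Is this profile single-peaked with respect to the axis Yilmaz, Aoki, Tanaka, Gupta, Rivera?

Axis positions: Yilmaz=1, Aoki=2, Tanaka=3, Gupta=4, Rivera=5.
Bloc 1: ranking walks positions 4-5-1-2-3; Yilmaz is ranked above Tanaka even though Tanaka lies between Yilmaz and the peak Gupta on the axis — preferences dip and rise again. Not single-peaked.
Bloc 2 (peak Aoki at position 2): ranking walks positions 2-3-1-4-5, expanding outward from the peak — single-peaked.
Bloc 3 (peak Aoki at position 2): ranking walks positions 2-3-4-1-5, expanding outward from the peak — single-peaked.
Bloc 4 (peak Gupta at position 4): ranking walks positions 4-5-3-2-1, expanding outward from the peak — single-peaked.
Bloc 5: ranking walks positions 3-1-4-2-5; Yilmaz is ranked above Aoki even though Aoki lies between Yilmaz and the peak Tanaka on the axis — preferences dip and rise again. Not single-peaked.
Bloc 6: ranking walks positions 4-1-3-2-5; Yilmaz is ranked above Tanaka even though Tanaka lies between Yilmaz and the peak Gupta on the axis — preferences dip and rise again. Not single-peaked.
Bloc 1 violates single-peakedness, so the profile is not single-peaked on this axis.

no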